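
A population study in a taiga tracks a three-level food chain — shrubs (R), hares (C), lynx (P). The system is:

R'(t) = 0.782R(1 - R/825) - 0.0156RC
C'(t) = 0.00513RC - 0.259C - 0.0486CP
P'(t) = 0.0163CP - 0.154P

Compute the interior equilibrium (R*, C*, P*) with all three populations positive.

R* ≈ 670, C* ≈ 9.45, P* ≈ 65.3

From dP/dt = 0: 0.0163C* = 0.154, so C* = 9.45.
From dR/dt = 0: 0.782(1 - R*/825) = 0.0156·9.45, giving R* = 825·(1 - 0.188) = 670.
From dC/dt = 0: 0.00513·670 - 0.259 = 0.0486P*, so P* = 3.18/0.0486 = 65.3.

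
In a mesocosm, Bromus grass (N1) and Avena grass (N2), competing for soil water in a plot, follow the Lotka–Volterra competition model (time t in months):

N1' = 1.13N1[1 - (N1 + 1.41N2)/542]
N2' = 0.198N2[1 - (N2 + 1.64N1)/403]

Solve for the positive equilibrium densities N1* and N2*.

Setting both brackets to zero gives the nullclines N1 + 1.41N2 = 542 and 1.64N1 + N2 = 403.
Substituting N2 = 403 - 1.64N1 into the first: N1(1 - 1.41·1.64) = 542 - 1.41·403.
So N1* = -26.2/-1.31 = 20, and then N2* = 403 - 1.64·20 = 370.

N1* ≈ 20, N2* ≈ 370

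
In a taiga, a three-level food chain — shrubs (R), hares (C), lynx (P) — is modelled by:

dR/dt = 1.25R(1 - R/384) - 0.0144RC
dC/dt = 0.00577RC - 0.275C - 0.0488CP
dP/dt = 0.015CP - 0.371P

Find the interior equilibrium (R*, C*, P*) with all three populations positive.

From dP/dt = 0: 0.015C* = 0.371, so C* = 24.7.
From dR/dt = 0: 1.25(1 - R*/384) = 0.0144·24.7, giving R* = 384·(1 - 0.285) = 275.
From dC/dt = 0: 0.00577·275 - 0.275 = 0.0488P*, so P* = 1.31/0.0488 = 26.8.

R* ≈ 275, C* ≈ 24.7, P* ≈ 26.8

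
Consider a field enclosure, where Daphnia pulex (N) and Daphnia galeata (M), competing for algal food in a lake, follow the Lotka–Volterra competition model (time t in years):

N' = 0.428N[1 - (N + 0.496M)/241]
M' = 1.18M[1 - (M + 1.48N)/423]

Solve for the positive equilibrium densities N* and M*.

Setting both brackets to zero gives the nullclines N + 0.496M = 241 and 1.48N + M = 423.
Substituting M = 423 - 1.48N into the first: N(1 - 0.496·1.48) = 241 - 0.496·423.
So N* = 31.2/0.266 = 117, and then M* = 423 - 1.48·117 = 249.

N* ≈ 117, M* ≈ 249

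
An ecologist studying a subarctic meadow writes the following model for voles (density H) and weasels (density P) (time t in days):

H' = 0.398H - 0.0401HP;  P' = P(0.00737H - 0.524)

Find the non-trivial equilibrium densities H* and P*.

Set dP/dt = 0 with P > 0: 0.00737H - 0.524 = 0, so H* = 0.524/0.00737 = 71.1.
Set dH/dt = 0 with H > 0: 0.398 - 0.0401P = 0, so P* = 0.398/0.0401 = 9.93.

H* ≈ 71.1, P* ≈ 9.93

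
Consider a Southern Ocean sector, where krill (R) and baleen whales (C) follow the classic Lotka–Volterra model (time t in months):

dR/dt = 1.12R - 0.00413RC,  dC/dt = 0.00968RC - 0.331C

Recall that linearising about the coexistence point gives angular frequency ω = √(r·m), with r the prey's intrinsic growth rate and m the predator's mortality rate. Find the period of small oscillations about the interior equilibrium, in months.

T ≈ 10.3 months

Here r = 1.12 and m = 0.331, so r·m = 0.371.
ω = √0.371 = 0.609 per month, hence T = 2π/ω ≈ 10.3 months.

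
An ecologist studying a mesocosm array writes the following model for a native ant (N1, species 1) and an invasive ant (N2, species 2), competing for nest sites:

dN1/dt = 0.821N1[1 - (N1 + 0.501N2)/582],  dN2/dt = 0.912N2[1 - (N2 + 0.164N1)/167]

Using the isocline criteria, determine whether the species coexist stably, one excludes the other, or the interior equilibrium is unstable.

Compare the nullcline intercepts: K1/α12 = 582/0.501 = 1160 > K2 = 167; K2/α21 = 167/0.164 = 1020 > K1 = 582.
Since both inequalities hold, each species can invade when rare, so the interior equilibrium is stable.

stable coexistence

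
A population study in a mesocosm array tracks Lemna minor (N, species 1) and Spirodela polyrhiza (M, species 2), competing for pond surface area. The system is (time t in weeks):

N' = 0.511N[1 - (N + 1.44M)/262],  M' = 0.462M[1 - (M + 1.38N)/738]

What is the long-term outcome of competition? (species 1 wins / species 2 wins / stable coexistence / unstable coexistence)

Compare the nullcline intercepts: K1/α12 = 262/1.44 = 182 < K2 = 738; K2/α21 = 738/1.38 = 535 > K1 = 262.
Since the inequalities point opposite ways, species 2 can invade but species 1 cannot.

species 2 excludes species 1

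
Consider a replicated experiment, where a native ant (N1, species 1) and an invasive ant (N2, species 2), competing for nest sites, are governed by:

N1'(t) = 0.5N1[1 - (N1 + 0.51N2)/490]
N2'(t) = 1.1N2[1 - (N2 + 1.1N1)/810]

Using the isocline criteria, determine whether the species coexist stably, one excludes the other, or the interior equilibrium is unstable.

Compare the nullcline intercepts: K1/α12 = 490/0.51 = 961 > K2 = 810; K2/α21 = 810/1.1 = 736 > K1 = 490.
Since both inequalities hold, each species can invade when rare, so the interior equilibrium is stable.

stable coexistence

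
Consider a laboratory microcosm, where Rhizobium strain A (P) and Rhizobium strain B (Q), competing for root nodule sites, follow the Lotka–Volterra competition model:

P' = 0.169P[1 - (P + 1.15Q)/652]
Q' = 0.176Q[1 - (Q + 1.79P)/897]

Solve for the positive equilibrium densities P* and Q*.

P* ≈ 359, Q* ≈ 255

Setting both brackets to zero gives the nullclines P + 1.15Q = 652 and 1.79P + Q = 897.
Substituting Q = 897 - 1.79P into the first: P(1 - 1.15·1.79) = 652 - 1.15·897.
So P* = -380/-1.06 = 359, and then Q* = 897 - 1.79·359 = 255.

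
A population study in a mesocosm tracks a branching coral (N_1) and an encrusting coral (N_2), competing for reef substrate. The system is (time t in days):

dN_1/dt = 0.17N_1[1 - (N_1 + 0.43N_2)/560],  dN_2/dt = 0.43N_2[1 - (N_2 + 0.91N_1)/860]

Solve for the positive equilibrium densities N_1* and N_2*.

Setting both brackets to zero gives the nullclines N_1 + 0.43N_2 = 560 and 0.91N_1 + N_2 = 860.
Substituting N_2 = 860 - 0.91N_1 into the first: N_1(1 - 0.43·0.91) = 560 - 0.43·860.
So N_1* = 190/0.609 = 312, and then N_2* = 860 - 0.91·312 = 576.

N_1* ≈ 312, N_2* ≈ 576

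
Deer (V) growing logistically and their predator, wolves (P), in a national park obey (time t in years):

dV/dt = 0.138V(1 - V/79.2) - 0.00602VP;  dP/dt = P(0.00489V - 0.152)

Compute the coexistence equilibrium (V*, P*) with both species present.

V* ≈ 31.1, P* ≈ 13.9

From dP/dt = 0 with P > 0: 0.00489V* = 0.152, so V* = 31.1.
Substitute into dV/dt = 0: 0.138(1 - 31.1/79.2) = 0.00602P*.
The bracket is 0.608, giving P* = 0.0838/0.00602 = 13.9.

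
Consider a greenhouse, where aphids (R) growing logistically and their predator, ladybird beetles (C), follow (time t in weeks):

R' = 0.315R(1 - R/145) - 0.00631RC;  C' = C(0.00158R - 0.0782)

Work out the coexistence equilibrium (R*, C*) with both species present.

R* ≈ 49.5, C* ≈ 32.9

From dC/dt = 0 with C > 0: 0.00158R* = 0.0782, so R* = 49.5.
Substitute into dR/dt = 0: 0.315(1 - 49.5/145) = 0.00631C*.
The bracket is 0.659, giving C* = 0.207/0.00631 = 32.9.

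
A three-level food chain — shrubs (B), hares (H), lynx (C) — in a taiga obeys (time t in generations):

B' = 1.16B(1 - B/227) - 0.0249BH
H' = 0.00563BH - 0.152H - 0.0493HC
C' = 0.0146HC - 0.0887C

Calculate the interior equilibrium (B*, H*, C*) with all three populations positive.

B* ≈ 197, H* ≈ 6.08, C* ≈ 19.5

From dC/dt = 0: 0.0146H* = 0.0887, so H* = 6.08.
From dB/dt = 0: 1.16(1 - B*/227) = 0.0249·6.08, giving B* = 227·(1 - 0.13) = 197.
From dH/dt = 0: 0.00563·197 - 0.152 = 0.0493C*, so C* = 0.959/0.0493 = 19.5.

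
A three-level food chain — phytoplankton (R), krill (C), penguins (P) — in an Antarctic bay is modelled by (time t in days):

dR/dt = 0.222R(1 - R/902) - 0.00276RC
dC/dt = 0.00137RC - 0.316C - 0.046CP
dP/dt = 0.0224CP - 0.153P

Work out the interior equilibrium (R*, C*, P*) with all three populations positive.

From dP/dt = 0: 0.0224C* = 0.153, so C* = 6.83.
From dR/dt = 0: 0.222(1 - R*/902) = 0.00276·6.83, giving R* = 902·(1 - 0.0849) = 825.
From dC/dt = 0: 0.00137·825 - 0.316 = 0.046P*, so P* = 0.815/0.046 = 17.7.

R* ≈ 825, C* ≈ 6.83, P* ≈ 17.7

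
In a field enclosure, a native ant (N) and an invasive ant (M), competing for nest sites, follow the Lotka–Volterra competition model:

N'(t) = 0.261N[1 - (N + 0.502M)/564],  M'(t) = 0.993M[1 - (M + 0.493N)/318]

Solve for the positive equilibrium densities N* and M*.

N* ≈ 537, M* ≈ 53.1

Setting both brackets to zero gives the nullclines N + 0.502M = 564 and 0.493N + M = 318.
Substituting M = 318 - 0.493N into the first: N(1 - 0.502·0.493) = 564 - 0.502·318.
So N* = 404/0.753 = 537, and then M* = 318 - 0.493·537 = 53.1.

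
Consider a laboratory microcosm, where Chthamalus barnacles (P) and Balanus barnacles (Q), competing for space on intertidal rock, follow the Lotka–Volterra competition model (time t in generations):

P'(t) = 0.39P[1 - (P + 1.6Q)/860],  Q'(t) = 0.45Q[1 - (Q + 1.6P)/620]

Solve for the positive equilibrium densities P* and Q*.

Setting both brackets to zero gives the nullclines P + 1.6Q = 860 and 1.6P + Q = 620.
Substituting Q = 620 - 1.6P into the first: P(1 - 1.6·1.6) = 860 - 1.6·620.
So P* = -132/-1.56 = 84.6, and then Q* = 620 - 1.6·84.6 = 485.

P* ≈ 84.6, Q* ≈ 485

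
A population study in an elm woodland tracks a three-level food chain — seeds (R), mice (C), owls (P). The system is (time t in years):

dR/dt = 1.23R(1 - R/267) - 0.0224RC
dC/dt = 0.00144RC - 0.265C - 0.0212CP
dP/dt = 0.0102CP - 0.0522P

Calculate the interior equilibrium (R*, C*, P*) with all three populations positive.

From dP/dt = 0: 0.0102C* = 0.0522, so C* = 5.12.
From dR/dt = 0: 1.23(1 - R*/267) = 0.0224·5.12, giving R* = 267·(1 - 0.0932) = 242.
From dC/dt = 0: 0.00144·242 - 0.265 = 0.0212P*, so P* = 0.0836/0.0212 = 3.95.

R* ≈ 242, C* ≈ 5.12, P* ≈ 3.95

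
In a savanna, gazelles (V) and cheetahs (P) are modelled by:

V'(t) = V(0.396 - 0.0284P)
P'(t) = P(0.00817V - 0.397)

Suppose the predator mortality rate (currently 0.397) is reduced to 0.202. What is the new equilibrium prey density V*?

At the interior fixed point, setting dP/dt = 0 with P > 0 fixes V* = (predator death rate)/(VP coefficient) — independent of the other coefficients.
With the change, V* = 0.202/0.00817 = 24.7; it falls from 48.6.

V* ≈ 24.7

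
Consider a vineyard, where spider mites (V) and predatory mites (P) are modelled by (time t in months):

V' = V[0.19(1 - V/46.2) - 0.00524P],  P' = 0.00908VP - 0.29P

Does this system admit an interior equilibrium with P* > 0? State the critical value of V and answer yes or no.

Threshold V = 31.9; K > 31.9, so yes, the predator persists.

The predator equation gives dP/dt > 0 only when V > 0.29/0.00908 = 31.9.
Without the predator, V → K = 46.2. Since 46.2 > 31.9, the predator can invade and persist.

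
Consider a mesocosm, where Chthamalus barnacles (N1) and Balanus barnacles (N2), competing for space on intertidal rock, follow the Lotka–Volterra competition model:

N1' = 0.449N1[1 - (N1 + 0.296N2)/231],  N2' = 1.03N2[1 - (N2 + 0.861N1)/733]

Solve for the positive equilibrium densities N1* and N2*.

Setting both brackets to zero gives the nullclines N1 + 0.296N2 = 231 and 0.861N1 + N2 = 733.
Substituting N2 = 733 - 0.861N1 into the first: N1(1 - 0.296·0.861) = 231 - 0.296·733.
So N1* = 14/0.745 = 18.8, and then N2* = 733 - 0.861·18.8 = 717.

N1* ≈ 18.8, N2* ≈ 717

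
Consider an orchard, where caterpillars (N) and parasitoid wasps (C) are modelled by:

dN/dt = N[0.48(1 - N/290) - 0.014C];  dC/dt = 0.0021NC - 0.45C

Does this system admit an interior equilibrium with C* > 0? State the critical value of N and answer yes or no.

Threshold N = 214; K > 214, so yes, the predator persists.

The predator equation gives dC/dt > 0 only when N > 0.45/0.0021 = 214.
Without the predator, N → K = 290. Since 290 > 214, the predator can invade and persist.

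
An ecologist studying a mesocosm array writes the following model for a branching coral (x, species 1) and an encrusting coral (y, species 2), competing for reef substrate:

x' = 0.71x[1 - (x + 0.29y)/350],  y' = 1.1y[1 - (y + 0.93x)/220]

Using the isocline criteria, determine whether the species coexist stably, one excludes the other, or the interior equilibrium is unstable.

Compare the nullcline intercepts: K1/α12 = 350/0.29 = 1210 > K2 = 220; K2/α21 = 220/0.93 = 237 < K1 = 350.
Since the inequalities point opposite ways, species 1 can invade but species 2 cannot.

species 1 excludes species 2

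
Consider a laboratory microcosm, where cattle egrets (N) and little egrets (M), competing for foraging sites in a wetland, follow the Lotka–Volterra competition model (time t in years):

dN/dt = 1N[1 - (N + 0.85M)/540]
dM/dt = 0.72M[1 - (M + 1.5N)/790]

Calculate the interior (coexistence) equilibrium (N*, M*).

Setting both brackets to zero gives the nullclines N + 0.85M = 540 and 1.5N + M = 790.
Substituting M = 790 - 1.5N into the first: N(1 - 0.85·1.5) = 540 - 0.85·790.
So N* = -132/-0.275 = 478, and then M* = 790 - 1.5·478 = 72.7.

N* ≈ 478, M* ≈ 72.7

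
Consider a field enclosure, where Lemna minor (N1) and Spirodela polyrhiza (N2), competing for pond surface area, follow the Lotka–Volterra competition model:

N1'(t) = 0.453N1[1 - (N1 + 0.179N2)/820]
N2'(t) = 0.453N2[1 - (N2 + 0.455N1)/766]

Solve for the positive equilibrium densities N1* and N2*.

Setting both brackets to zero gives the nullclines N1 + 0.179N2 = 820 and 0.455N1 + N2 = 766.
Substituting N2 = 766 - 0.455N1 into the first: N1(1 - 0.179·0.455) = 820 - 0.179·766.
So N1* = 683/0.919 = 743, and then N2* = 766 - 0.455·743 = 428.

N1* ≈ 743, N2* ≈ 428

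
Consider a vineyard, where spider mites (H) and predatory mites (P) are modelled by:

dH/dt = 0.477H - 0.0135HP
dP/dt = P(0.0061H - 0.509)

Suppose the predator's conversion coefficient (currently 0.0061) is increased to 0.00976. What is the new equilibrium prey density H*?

H* ≈ 52.2

At the interior fixed point, setting dP/dt = 0 with P > 0 fixes H* = (predator death rate)/(HP coefficient) — independent of the other coefficients.
With the change, H* = 0.509/0.00976 = 52.2; it falls from 83.4.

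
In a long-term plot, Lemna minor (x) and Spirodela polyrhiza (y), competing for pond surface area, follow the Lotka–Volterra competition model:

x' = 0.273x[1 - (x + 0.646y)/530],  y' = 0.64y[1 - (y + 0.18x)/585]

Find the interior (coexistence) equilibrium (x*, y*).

Setting both brackets to zero gives the nullclines x + 0.646y = 530 and 0.18x + y = 585.
Substituting y = 585 - 0.18x into the first: x(1 - 0.646·0.18) = 530 - 0.646·585.
So x* = 152/0.884 = 172, and then y* = 585 - 0.18·172 = 554.

x* ≈ 172, y* ≈ 554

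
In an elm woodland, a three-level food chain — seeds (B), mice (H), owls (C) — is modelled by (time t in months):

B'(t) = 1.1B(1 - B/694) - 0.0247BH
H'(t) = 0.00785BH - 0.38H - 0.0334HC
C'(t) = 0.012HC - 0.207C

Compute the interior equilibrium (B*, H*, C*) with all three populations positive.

From dC/dt = 0: 0.012H* = 0.207, so H* = 17.2.
From dB/dt = 0: 1.1(1 - B*/694) = 0.0247·17.2, giving B* = 694·(1 - 0.387) = 425.
From dH/dt = 0: 0.00785·425 - 0.38 = 0.0334C*, so C* = 2.96/0.0334 = 88.6.

B* ≈ 425, H* ≈ 17.2, C* ≈ 88.6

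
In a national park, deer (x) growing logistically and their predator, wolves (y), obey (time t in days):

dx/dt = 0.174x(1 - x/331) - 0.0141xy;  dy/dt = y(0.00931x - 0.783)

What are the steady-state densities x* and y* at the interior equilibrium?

x* ≈ 84.1, y* ≈ 9.2

From dy/dt = 0 with y > 0: 0.00931x* = 0.783, so x* = 84.1.
Substitute into dx/dt = 0: 0.174(1 - 84.1/331) = 0.0141y*.
The bracket is 0.746, giving y* = 0.13/0.0141 = 9.2.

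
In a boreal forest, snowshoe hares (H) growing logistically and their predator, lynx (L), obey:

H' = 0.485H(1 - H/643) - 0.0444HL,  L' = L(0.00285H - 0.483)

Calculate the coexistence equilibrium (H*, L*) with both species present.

H* ≈ 169, L* ≈ 8.04

From dL/dt = 0 with L > 0: 0.00285H* = 0.483, so H* = 169.
Substitute into dH/dt = 0: 0.485(1 - 169/643) = 0.0444L*.
The bracket is 0.736, giving L* = 0.357/0.0444 = 8.04.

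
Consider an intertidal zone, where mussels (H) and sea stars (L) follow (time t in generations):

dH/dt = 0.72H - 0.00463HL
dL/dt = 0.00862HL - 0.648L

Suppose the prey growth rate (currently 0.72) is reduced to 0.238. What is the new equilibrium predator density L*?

L* ≈ 51.4

At the interior fixed point, setting dH/dt = 0 with H > 0 fixes L* = (prey growth rate)/(HL coefficient) — independent of the other coefficients.
With the change, L* = 0.238/0.00463 = 51.4; it falls from 156.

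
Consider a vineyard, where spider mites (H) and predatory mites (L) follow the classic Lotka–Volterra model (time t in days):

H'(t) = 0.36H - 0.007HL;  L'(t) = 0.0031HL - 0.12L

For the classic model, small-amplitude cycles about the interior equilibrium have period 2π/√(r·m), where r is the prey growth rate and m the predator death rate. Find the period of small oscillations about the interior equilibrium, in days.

T ≈ 30.2 days

Here r = 0.36 and m = 0.12, so r·m = 0.0432.
ω = √0.0432 = 0.208 per day, hence T = 2π/ω ≈ 30.2 days.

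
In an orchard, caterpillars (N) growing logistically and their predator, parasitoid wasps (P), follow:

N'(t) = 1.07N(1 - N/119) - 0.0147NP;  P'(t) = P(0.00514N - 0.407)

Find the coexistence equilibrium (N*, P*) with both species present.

From dP/dt = 0 with P > 0: 0.00514N* = 0.407, so N* = 79.2.
Substitute into dN/dt = 0: 1.07(1 - 79.2/119) = 0.0147P*.
The bracket is 0.335, giving P* = 0.358/0.0147 = 24.4.

N* ≈ 79.2, P* ≈ 24.4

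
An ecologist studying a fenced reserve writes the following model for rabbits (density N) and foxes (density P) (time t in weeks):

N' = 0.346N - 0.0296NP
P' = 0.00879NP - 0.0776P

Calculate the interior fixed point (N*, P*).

Set dP/dt = 0 with P > 0: 0.00879N - 0.0776 = 0, so N* = 0.0776/0.00879 = 8.83.
Set dN/dt = 0 with N > 0: 0.346 - 0.0296P = 0, so P* = 0.346/0.0296 = 11.7.

N* ≈ 8.83, P* ≈ 11.7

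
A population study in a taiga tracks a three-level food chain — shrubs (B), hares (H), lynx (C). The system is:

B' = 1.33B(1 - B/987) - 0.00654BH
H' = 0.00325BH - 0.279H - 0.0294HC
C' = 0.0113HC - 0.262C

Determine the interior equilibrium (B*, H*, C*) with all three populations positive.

From dC/dt = 0: 0.0113H* = 0.262, so H* = 23.2.
From dB/dt = 0: 1.33(1 - B*/987) = 0.00654·23.2, giving B* = 987·(1 - 0.114) = 874.
From dH/dt = 0: 0.00325·874 - 0.279 = 0.0294C*, so C* = 2.56/0.0294 = 87.2.

B* ≈ 874, H* ≈ 23.2, C* ≈ 87.2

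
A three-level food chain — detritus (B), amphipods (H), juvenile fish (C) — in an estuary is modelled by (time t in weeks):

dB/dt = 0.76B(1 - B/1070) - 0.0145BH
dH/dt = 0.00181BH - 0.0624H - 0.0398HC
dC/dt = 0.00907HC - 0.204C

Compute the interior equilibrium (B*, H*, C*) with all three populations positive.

From dC/dt = 0: 0.00907H* = 0.204, so H* = 22.5.
From dB/dt = 0: 0.76(1 - B*/1070) = 0.0145·22.5, giving B* = 1070·(1 - 0.429) = 611.
From dH/dt = 0: 0.00181·611 - 0.0624 = 0.0398C*, so C* = 1.04/0.0398 = 26.2.

B* ≈ 611, H* ≈ 22.5, C* ≈ 26.2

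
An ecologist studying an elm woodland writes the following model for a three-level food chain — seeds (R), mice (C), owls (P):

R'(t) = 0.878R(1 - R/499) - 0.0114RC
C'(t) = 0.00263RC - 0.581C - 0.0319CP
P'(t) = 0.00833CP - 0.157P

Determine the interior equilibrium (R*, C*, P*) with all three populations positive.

From dP/dt = 0: 0.00833C* = 0.157, so C* = 18.8.
From dR/dt = 0: 0.878(1 - R*/499) = 0.0114·18.8, giving R* = 499·(1 - 0.245) = 377.
From dC/dt = 0: 0.00263·377 - 0.581 = 0.0319P*, so P* = 0.41/0.0319 = 12.9.

R* ≈ 377, C* ≈ 18.8, P* ≈ 12.9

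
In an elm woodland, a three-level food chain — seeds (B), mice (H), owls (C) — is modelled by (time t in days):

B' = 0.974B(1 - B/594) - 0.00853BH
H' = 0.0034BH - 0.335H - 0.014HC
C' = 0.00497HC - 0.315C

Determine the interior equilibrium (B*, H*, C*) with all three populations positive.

From dC/dt = 0: 0.00497H* = 0.315, so H* = 63.4.
From dB/dt = 0: 0.974(1 - B*/594) = 0.00853·63.4, giving B* = 594·(1 - 0.555) = 264.
From dH/dt = 0: 0.0034·264 - 0.335 = 0.014C*, so C* = 0.564/0.014 = 40.3.

B* ≈ 264, H* ≈ 63.4, C* ≈ 40.3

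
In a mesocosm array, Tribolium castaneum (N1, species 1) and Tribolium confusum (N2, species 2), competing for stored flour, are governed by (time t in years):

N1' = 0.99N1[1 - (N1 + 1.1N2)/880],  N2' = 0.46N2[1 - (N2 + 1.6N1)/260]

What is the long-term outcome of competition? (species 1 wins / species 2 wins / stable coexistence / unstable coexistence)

Compare the nullcline intercepts: K1/α12 = 880/1.1 = 800 > K2 = 260; K2/α21 = 260/1.6 = 162 < K1 = 880.
Since the inequalities point opposite ways, species 1 can invade but species 2 cannot.

species 1 excludes species 2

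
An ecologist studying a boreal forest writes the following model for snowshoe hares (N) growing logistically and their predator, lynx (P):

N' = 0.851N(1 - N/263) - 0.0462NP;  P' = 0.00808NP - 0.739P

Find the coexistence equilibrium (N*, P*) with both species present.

From dP/dt = 0 with P > 0: 0.00808N* = 0.739, so N* = 91.5.
Substitute into dN/dt = 0: 0.851(1 - 91.5/263) = 0.0462P*.
The bracket is 0.652, giving P* = 0.555/0.0462 = 12.

N* ≈ 91.5, P* ≈ 12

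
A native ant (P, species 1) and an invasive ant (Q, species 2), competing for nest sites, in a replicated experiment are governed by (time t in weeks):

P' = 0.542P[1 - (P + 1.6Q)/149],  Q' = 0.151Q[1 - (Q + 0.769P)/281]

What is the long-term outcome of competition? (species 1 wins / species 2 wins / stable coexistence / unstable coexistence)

Compare the nullcline intercepts: K1/α12 = 149/1.6 = 93.1 < K2 = 281; K2/α21 = 281/0.769 = 365 > K1 = 149.
Since the inequalities point opposite ways, species 2 can invade but species 1 cannot.

species 2 excludes species 1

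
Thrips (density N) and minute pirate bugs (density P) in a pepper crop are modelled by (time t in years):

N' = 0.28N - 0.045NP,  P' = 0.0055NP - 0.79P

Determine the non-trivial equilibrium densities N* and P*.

Set dP/dt = 0 with P > 0: 0.0055N - 0.79 = 0, so N* = 0.79/0.0055 = 144.
Set dN/dt = 0 with N > 0: 0.28 - 0.045P = 0, so P* = 0.28/0.045 = 6.22.

N* ≈ 144, P* ≈ 6.22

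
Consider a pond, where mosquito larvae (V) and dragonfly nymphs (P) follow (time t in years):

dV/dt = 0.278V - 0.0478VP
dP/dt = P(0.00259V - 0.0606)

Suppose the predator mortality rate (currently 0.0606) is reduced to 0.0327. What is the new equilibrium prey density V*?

At the interior fixed point, setting dP/dt = 0 with P > 0 fixes V* = (predator death rate)/(VP coefficient) — independent of the other coefficients.
With the change, V* = 0.0327/0.00259 = 12.6; it falls from 23.4.

V* ≈ 12.6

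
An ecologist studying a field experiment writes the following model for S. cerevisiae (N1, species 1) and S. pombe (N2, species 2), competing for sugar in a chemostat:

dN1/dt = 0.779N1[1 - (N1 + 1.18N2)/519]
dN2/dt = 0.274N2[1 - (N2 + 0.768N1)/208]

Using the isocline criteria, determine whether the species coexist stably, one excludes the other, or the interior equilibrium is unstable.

species 1 excludes species 2

Compare the nullcline intercepts: K1/α12 = 519/1.18 = 440 > K2 = 208; K2/α21 = 208/0.768 = 271 < K1 = 519.
Since the inequalities point opposite ways, species 1 can invade but species 2 cannot.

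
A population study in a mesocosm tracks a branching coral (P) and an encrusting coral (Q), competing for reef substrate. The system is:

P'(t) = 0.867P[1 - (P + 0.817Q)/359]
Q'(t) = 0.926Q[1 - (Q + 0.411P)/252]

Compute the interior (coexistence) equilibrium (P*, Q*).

Setting both brackets to zero gives the nullclines P + 0.817Q = 359 and 0.411P + Q = 252.
Substituting Q = 252 - 0.411P into the first: P(1 - 0.817·0.411) = 359 - 0.817·252.
So P* = 153/0.664 = 231, and then Q* = 252 - 0.411·231 = 157.

P* ≈ 231, Q* ≈ 157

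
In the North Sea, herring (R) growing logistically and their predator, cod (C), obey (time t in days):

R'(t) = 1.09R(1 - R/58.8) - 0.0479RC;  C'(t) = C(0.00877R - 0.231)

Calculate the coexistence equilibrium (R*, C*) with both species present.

From dC/dt = 0 with C > 0: 0.00877R* = 0.231, so R* = 26.3.
Substitute into dR/dt = 0: 1.09(1 - 26.3/58.8) = 0.0479C*.
The bracket is 0.552, giving C* = 0.602/0.0479 = 12.6.

R* ≈ 26.3, C* ≈ 12.6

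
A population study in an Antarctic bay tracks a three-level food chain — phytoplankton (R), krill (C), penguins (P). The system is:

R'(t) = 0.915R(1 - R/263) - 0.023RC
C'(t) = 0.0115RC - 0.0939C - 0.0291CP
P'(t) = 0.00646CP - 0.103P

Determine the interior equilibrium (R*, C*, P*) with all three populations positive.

R* ≈ 158, C* ≈ 15.9, P* ≈ 59.1

From dP/dt = 0: 0.00646C* = 0.103, so C* = 15.9.
From dR/dt = 0: 0.915(1 - R*/263) = 0.023·15.9, giving R* = 263·(1 - 0.401) = 158.
From dC/dt = 0: 0.0115·158 - 0.0939 = 0.0291P*, so P* = 1.72/0.0291 = 59.1.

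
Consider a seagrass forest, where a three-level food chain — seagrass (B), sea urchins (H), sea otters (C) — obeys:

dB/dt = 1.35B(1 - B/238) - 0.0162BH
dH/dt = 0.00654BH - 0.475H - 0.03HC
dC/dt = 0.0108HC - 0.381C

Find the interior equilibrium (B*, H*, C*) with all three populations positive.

From dC/dt = 0: 0.0108H* = 0.381, so H* = 35.3.
From dB/dt = 0: 1.35(1 - B*/238) = 0.0162·35.3, giving B* = 238·(1 - 0.423) = 137.
From dH/dt = 0: 0.00654·137 - 0.475 = 0.03C*, so C* = 0.423/0.03 = 14.1.

B* ≈ 137, H* ≈ 35.3, C* ≈ 14.1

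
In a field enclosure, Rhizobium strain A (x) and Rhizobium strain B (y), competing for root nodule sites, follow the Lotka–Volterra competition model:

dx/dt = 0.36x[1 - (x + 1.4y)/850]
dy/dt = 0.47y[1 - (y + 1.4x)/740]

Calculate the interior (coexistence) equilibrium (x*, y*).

Setting both brackets to zero gives the nullclines x + 1.4y = 850 and 1.4x + y = 740.
Substituting y = 740 - 1.4x into the first: x(1 - 1.4·1.4) = 850 - 1.4·740.
So x* = -186/-0.96 = 194, and then y* = 740 - 1.4·194 = 469.

x* ≈ 194, y* ≈ 469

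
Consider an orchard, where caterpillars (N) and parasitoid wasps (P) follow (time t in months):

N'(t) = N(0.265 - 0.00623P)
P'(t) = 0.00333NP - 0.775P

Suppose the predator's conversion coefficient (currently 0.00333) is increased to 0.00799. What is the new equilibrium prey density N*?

N* ≈ 97

At the interior fixed point, setting dP/dt = 0 with P > 0 fixes N* = (predator death rate)/(NP coefficient) — independent of the other coefficients.
With the change, N* = 0.775/0.00799 = 97; it falls from 233.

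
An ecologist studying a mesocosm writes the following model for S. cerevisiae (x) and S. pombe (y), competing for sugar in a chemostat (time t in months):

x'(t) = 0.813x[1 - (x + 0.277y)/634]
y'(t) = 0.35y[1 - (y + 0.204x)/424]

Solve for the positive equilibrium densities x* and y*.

x* ≈ 547, y* ≈ 312

Setting both brackets to zero gives the nullclines x + 0.277y = 634 and 0.204x + y = 424.
Substituting y = 424 - 0.204x into the first: x(1 - 0.277·0.204) = 634 - 0.277·424.
So x* = 517/0.943 = 547, and then y* = 424 - 0.204·547 = 312.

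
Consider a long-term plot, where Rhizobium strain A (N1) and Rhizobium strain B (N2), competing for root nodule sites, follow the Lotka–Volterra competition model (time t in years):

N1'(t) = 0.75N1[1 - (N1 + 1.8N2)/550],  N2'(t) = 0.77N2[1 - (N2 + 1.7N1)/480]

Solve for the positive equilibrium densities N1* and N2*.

N1* ≈ 152, N2* ≈ 221

Setting both brackets to zero gives the nullclines N1 + 1.8N2 = 550 and 1.7N1 + N2 = 480.
Substituting N2 = 480 - 1.7N1 into the first: N1(1 - 1.8·1.7) = 550 - 1.8·480.
So N1* = -314/-2.06 = 152, and then N2* = 480 - 1.7·152 = 221.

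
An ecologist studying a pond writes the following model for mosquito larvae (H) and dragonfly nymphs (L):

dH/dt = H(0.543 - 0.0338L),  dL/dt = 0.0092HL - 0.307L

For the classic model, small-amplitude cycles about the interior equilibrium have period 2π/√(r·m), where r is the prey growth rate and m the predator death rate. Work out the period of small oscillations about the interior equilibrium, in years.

Here r = 0.543 and m = 0.307, so r·m = 0.167.
ω = √0.167 = 0.408 per year, hence T = 2π/ω ≈ 15.4 years.

T ≈ 15.4 years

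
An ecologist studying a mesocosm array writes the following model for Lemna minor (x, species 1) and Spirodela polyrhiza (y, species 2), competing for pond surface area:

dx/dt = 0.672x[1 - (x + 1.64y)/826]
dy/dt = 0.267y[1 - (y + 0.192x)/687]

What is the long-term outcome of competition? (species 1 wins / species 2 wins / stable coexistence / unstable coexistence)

Compare the nullcline intercepts: K1/α12 = 826/1.64 = 504 < K2 = 687; K2/α21 = 687/0.192 = 3580 > K1 = 826.
Since the inequalities point opposite ways, species 2 can invade but species 1 cannot.

species 2 excludes species 1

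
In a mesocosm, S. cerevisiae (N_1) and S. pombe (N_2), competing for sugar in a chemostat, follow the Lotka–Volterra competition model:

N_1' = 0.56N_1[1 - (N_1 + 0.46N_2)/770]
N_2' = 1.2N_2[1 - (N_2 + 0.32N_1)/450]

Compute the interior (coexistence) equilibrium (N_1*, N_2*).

N_1* ≈ 660, N_2* ≈ 239

Setting both brackets to zero gives the nullclines N_1 + 0.46N_2 = 770 and 0.32N_1 + N_2 = 450.
Substituting N_2 = 450 - 0.32N_1 into the first: N_1(1 - 0.46·0.32) = 770 - 0.46·450.
So N_1* = 563/0.853 = 660, and then N_2* = 450 - 0.32·660 = 239.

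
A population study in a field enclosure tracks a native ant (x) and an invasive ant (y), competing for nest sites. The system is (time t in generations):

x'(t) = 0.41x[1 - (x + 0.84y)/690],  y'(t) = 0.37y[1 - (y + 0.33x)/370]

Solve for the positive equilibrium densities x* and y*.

x* ≈ 525, y* ≈ 197

Setting both brackets to zero gives the nullclines x + 0.84y = 690 and 0.33x + y = 370.
Substituting y = 370 - 0.33x into the first: x(1 - 0.84·0.33) = 690 - 0.84·370.
So x* = 379/0.723 = 525, and then y* = 370 - 0.33·525 = 197.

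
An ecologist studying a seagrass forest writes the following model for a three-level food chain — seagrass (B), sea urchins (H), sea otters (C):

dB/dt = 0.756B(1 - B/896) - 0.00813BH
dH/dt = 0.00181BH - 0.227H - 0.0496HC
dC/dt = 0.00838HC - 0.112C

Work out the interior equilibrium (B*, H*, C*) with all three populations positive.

B* ≈ 767, H* ≈ 13.4, C* ≈ 23.4

From dC/dt = 0: 0.00838H* = 0.112, so H* = 13.4.
From dB/dt = 0: 0.756(1 - B*/896) = 0.00813·13.4, giving B* = 896·(1 - 0.144) = 767.
From dH/dt = 0: 0.00181·767 - 0.227 = 0.0496C*, so C* = 1.16/0.0496 = 23.4.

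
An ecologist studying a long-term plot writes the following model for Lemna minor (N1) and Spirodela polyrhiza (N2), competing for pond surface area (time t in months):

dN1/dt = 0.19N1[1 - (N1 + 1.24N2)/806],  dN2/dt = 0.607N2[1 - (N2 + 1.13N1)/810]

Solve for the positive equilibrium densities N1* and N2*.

Setting both brackets to zero gives the nullclines N1 + 1.24N2 = 806 and 1.13N1 + N2 = 810.
Substituting N2 = 810 - 1.13N1 into the first: N1(1 - 1.24·1.13) = 806 - 1.24·810.
So N1* = -198/-0.401 = 495, and then N2* = 810 - 1.13·495 = 251.

N1* ≈ 495, N2* ≈ 251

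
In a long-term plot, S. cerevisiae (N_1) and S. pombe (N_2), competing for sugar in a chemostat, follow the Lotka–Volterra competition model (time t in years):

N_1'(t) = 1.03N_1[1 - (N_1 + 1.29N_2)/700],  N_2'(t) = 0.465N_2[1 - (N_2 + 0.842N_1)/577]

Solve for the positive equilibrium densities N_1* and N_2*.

Setting both brackets to zero gives the nullclines N_1 + 1.29N_2 = 700 and 0.842N_1 + N_2 = 577.
Substituting N_2 = 577 - 0.842N_1 into the first: N_1(1 - 1.29·0.842) = 700 - 1.29·577.
So N_1* = -44.3/-0.0862 = 514, and then N_2* = 577 - 0.842·514 = 144.

N_1* ≈ 514, N_2* ≈ 144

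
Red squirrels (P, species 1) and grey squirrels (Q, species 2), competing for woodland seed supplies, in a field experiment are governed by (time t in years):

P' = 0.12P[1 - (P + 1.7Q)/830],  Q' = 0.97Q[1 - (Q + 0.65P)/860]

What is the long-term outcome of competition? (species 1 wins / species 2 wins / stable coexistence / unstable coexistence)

species 2 excludes species 1

Compare the nullcline intercepts: K1/α12 = 830/1.7 = 488 < K2 = 860; K2/α21 = 860/0.65 = 1320 > K1 = 830.
Since the inequalities point opposite ways, species 2 can invade but species 1 cannot.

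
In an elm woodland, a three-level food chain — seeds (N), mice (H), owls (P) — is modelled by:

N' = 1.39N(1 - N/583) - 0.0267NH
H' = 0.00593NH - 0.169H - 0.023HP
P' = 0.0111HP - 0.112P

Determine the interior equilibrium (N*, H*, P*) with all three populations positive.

N* ≈ 470, H* ≈ 10.1, P* ≈ 114

From dP/dt = 0: 0.0111H* = 0.112, so H* = 10.1.
From dN/dt = 0: 1.39(1 - N*/583) = 0.0267·10.1, giving N* = 583·(1 - 0.194) = 470.
From dH/dt = 0: 0.00593·470 - 0.169 = 0.023P*, so P* = 2.62/0.023 = 114.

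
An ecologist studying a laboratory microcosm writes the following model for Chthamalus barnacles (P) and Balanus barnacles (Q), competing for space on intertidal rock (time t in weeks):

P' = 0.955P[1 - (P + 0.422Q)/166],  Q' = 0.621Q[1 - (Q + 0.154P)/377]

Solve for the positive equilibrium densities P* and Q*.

P* ≈ 7.39, Q* ≈ 376

Setting both brackets to zero gives the nullclines P + 0.422Q = 166 and 0.154P + Q = 377.
Substituting Q = 377 - 0.154P into the first: P(1 - 0.422·0.154) = 166 - 0.422·377.
So P* = 6.91/0.935 = 7.39, and then Q* = 377 - 0.154·7.39 = 376.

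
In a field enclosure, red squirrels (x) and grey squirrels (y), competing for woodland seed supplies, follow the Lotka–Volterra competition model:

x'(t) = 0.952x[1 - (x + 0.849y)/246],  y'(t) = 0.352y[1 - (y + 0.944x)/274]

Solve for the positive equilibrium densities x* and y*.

x* ≈ 67.4, y* ≈ 210

Setting both brackets to zero gives the nullclines x + 0.849y = 246 and 0.944x + y = 274.
Substituting y = 274 - 0.944x into the first: x(1 - 0.849·0.944) = 246 - 0.849·274.
So x* = 13.4/0.199 = 67.4, and then y* = 274 - 0.944·67.4 = 210.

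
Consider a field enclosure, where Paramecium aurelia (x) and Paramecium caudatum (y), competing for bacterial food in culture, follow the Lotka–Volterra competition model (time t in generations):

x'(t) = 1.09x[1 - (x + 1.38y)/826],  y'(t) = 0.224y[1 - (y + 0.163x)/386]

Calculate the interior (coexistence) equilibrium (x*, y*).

x* ≈ 378, y* ≈ 324

Setting both brackets to zero gives the nullclines x + 1.38y = 826 and 0.163x + y = 386.
Substituting y = 386 - 0.163x into the first: x(1 - 1.38·0.163) = 826 - 1.38·386.
So x* = 293/0.775 = 378, and then y* = 386 - 0.163·378 = 324.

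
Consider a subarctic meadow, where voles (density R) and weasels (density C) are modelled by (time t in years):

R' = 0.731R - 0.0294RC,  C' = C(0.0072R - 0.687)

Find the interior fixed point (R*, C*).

Set dC/dt = 0 with C > 0: 0.0072R - 0.687 = 0, so R* = 0.687/0.0072 = 95.4.
Set dR/dt = 0 with R > 0: 0.731 - 0.0294C = 0, so C* = 0.731/0.0294 = 24.9.

R* ≈ 95.4, C* ≈ 24.9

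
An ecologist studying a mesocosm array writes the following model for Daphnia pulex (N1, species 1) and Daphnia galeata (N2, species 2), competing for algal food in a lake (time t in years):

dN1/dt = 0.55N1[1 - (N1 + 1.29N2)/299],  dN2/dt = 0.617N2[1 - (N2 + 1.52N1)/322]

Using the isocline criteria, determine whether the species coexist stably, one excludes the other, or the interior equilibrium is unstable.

unstable coexistence (outcome depends on initial conditions)

Compare the nullcline intercepts: K1/α12 = 299/1.29 = 232 < K2 = 322; K2/α21 = 322/1.52 = 212 < K1 = 299.
Since both are reversed, neither can invade when rare; the interior point is a saddle.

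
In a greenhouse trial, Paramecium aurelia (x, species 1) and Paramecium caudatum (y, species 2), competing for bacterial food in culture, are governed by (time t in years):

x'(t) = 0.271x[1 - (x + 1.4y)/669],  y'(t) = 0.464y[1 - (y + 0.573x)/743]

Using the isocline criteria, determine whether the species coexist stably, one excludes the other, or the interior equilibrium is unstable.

Compare the nullcline intercepts: K1/α12 = 669/1.4 = 478 < K2 = 743; K2/α21 = 743/0.573 = 1300 > K1 = 669.
Since the inequalities point opposite ways, species 2 can invade but species 1 cannot.

species 2 excludes species 1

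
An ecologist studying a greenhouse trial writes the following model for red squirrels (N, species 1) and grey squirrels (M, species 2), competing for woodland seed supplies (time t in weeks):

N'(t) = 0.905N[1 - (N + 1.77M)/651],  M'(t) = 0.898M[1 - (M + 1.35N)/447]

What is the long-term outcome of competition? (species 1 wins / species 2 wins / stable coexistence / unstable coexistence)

unstable coexistence (outcome depends on initial conditions)

Compare the nullcline intercepts: K1/α12 = 651/1.77 = 368 < K2 = 447; K2/α21 = 447/1.35 = 331 < K1 = 651.
Since both are reversed, neither can invade when rare; the interior point is a saddle.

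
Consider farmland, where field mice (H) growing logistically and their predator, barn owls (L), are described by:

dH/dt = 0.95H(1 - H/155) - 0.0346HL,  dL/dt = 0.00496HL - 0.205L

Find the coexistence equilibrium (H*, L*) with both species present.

From dL/dt = 0 with L > 0: 0.00496H* = 0.205, so H* = 41.3.
Substitute into dH/dt = 0: 0.95(1 - 41.3/155) = 0.0346L*.
The bracket is 0.733, giving L* = 0.697/0.0346 = 20.1.

H* ≈ 41.3, L* ≈ 20.1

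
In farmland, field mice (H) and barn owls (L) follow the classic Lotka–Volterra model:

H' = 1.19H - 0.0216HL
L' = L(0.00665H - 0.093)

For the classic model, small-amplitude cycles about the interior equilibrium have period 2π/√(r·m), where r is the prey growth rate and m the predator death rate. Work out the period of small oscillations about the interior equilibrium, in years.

T ≈ 18.9 years

Here r = 1.19 and m = 0.093, so r·m = 0.111.
ω = √0.111 = 0.333 per year, hence T = 2π/ω ≈ 18.9 years.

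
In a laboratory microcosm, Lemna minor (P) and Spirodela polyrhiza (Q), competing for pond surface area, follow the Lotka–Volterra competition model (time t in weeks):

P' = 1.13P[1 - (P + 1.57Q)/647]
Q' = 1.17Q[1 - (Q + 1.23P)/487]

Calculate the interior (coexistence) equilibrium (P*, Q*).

Setting both brackets to zero gives the nullclines P + 1.57Q = 647 and 1.23P + Q = 487.
Substituting Q = 487 - 1.23P into the first: P(1 - 1.57·1.23) = 647 - 1.57·487.
So P* = -118/-0.931 = 126, and then Q* = 487 - 1.23·126 = 332.

P* ≈ 126, Q* ≈ 332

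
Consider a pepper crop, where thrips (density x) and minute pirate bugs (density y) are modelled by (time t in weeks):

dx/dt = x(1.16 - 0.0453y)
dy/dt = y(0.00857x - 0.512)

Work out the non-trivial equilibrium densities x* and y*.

x* ≈ 59.7, y* ≈ 25.6

Set dy/dt = 0 with y > 0: 0.00857x - 0.512 = 0, so x* = 0.512/0.00857 = 59.7.
Set dx/dt = 0 with x > 0: 1.16 - 0.0453y = 0, so y* = 1.16/0.0453 = 25.6.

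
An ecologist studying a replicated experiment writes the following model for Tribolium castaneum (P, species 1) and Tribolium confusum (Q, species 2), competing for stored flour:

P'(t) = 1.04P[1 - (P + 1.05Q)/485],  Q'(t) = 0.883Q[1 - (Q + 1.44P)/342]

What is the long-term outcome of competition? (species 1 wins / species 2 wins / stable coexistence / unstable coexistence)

Compare the nullcline intercepts: K1/α12 = 485/1.05 = 462 > K2 = 342; K2/α21 = 342/1.44 = 238 < K1 = 485.
Since the inequalities point opposite ways, species 1 can invade but species 2 cannot.

species 1 excludes species 2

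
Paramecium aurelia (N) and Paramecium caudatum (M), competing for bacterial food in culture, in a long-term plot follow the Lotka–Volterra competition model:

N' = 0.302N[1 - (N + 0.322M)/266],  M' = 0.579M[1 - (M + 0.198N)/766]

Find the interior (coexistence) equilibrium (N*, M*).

Setting both brackets to zero gives the nullclines N + 0.322M = 266 and 0.198N + M = 766.
Substituting M = 766 - 0.198N into the first: N(1 - 0.322·0.198) = 266 - 0.322·766.
So N* = 19.3/0.936 = 20.7, and then M* = 766 - 0.198·20.7 = 762.

N* ≈ 20.7, M* ≈ 762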